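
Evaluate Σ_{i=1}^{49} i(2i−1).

Σ i(2i−1) = 2Σi² − Σi over i = 1..49.
Σi = 1225 and Σi² = 40425.
2·40425 − 1·1225 = 79625.

79625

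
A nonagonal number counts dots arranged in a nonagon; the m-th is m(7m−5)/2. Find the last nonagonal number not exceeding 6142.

6069

Solve n(7n−5)/2 ≤ 6142 for integer n.
n = 42 gives 6069 ≤ 6142, while n = 43 gives 6364 > 6142; so the answer is 6069.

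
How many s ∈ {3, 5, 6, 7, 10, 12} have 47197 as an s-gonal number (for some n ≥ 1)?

1

s = 3: P(3, 306) = 46971 and P(3, 307) = 47278; 47197 is not s-gonal.
s = 5: P(5, 177) = 46905 and P(5, 178) = 47437; 47197 is not s-gonal.
s = 6: P(6, 153) = 46665 and P(6, 154) = 47278; 47197 is not s-gonal.
s = 7: P(7, 137) = 46717 and P(7, 138) = 47403; 47197 is not s-gonal.
s = 10: P(10, 109) = 47197. ✓
s = 12: P(12, 97) = 46657 and P(12, 98) = 47628; 47197 is not s-gonal.
Hits: s ∈ {10} → 1.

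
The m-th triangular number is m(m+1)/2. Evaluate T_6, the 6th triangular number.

21

The 6th triangular number is n(n+1)/2 with n = 6.
6·7/2 = 42/2 = 21.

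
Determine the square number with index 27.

The 27th square number is n² with n = 27.
27² = 729.

729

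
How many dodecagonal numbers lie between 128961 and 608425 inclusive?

The n-th dodecagonal number is n(5n−4).
Smallest index with value ≥ 128961: n = 161 (giving 128961).
Largest index with value ≤ 608425: n = 349 (giving 607609).
Indices 161 through 349: 189 terms.

189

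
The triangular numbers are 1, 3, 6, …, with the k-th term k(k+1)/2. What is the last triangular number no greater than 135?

120

Solve n(n+1)/2 ≤ 135 for integer n.
n = 15 gives 120 ≤ 135, while n = 16 gives 136 > 135; so the answer is 120.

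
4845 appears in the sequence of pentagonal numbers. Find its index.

57

Set n(3n−1)/2 = 4845, giving 3n² − n − 9690 = 0.
The discriminant is 1 + 24·4845 = 116281, and √116281 = 341.
So n = (1 + 341) / 6 = 342/6 = 57.
Check: 57·(3·57 − 1)/2 = 4845. ✓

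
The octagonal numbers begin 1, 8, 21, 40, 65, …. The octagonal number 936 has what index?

Set n(3n−2) = 936, giving 3n² − 2n − 936 = 0.
So n = (2 + 106) / 6 = 108/6 = 18.

18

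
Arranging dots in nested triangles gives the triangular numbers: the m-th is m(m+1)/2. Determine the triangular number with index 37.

703

37·38/2 = 1406/2 = 703.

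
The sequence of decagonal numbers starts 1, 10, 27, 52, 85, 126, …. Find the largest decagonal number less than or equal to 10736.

10660

Solve n(4n−3) ≤ 10736 for integer n.
n = 52 gives 10660 ≤ 10736, while n = 53 gives 11077 > 10736; so the answer is 10660.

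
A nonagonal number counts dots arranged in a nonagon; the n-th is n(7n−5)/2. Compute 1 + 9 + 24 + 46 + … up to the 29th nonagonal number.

28855

Σ i(7i−5)/2 = (7Σi² − 5Σi) / 2 over i = 1..29.
Σi = 435 and Σi² = 8555.
(7·8555 − 5·435) / 2 = 57710/2 = 28855.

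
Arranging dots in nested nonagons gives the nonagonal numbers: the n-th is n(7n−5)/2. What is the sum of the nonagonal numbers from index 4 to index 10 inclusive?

1176

Σ i(7i−5)/2 = (7Σi² − 5Σi) / 2 over i = 4..10.
Σi = 55 − 6 = 49 and Σi² = 385 − 14 = 371.
(7·371 − 5·49) / 2 = 2352/2 = 1176.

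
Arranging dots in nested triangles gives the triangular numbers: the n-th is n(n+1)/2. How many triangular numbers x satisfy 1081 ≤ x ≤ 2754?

28

The n-th triangular number is n(n+1)/2.
Smallest index with value ≥ 1081: n = 46 (giving 1081).
Largest index with value ≤ 2754: n = 73 (giving 2701).
Indices 46 through 73: 28 terms.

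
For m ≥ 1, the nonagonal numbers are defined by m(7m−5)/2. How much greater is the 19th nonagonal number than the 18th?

127

Consecutive nonagonal numbers differ by 7n − 6: here 7·19 − 6 = 127.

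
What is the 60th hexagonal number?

The 60th hexagonal number is n(2n−1) with n = 60.
60·(2·60 − 1) = 60·119 = 7140.

7140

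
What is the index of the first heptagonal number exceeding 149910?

Solve n(5n−3)/2 > 149910 for integer n.
The largest n with value ≤ 149910 is 245 (since 149695 ≤ 149910 < 150921), so the first above is n = 246, value 150921.

246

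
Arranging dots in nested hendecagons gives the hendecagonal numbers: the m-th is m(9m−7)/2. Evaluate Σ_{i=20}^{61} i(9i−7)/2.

Σ i(9i−7)/2 = (9Σi² − 7Σi) / 2 over i = 20..61.
Σi = 1891 − 190 = 1701 and Σi² = 77531 − 2470 = 75061.
(9·75061 − 7·1701) / 2 = 663642/2 = 331821.

331821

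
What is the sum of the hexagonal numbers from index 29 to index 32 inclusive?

7330

Σ i(2i−1) = 2Σi² − Σi over i = 29..32.
Σi = 528 − 406 = 122 and Σi² = 11440 − 7714 = 3726.
2·3726 − 1·122 = 7330.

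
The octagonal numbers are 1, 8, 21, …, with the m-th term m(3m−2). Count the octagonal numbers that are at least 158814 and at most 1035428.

357

The n-th octagonal number is n(3n−2).
Smallest index with value ≥ 158814: n = 231 (giving 159621).
Largest index with value ≤ 1035428: n = 587 (giving 1032533).
Indices 231 through 587: 357 terms.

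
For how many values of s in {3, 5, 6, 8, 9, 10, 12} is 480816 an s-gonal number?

1

s = 3: P(3, 980) = 480690 and P(3, 981) = 481671; 480816 is not s-gonal.
s = 5: P(5, 566) = 480251 and P(5, 567) = 481950; 480816 is not s-gonal.
s = 6: P(6, 490) = 479710 and P(6, 491) = 481671; 480816 is not s-gonal.
s = 8: P(8, 400) = 479200 and P(8, 401) = 481601; 480816 is not s-gonal.
s = 9: P(9, 371) = 480816. ✓
s = 10: P(10, 347) = 480595 and P(10, 348) = 483372; 480816 is not s-gonal.
s = 12: P(12, 310) = 479260 and P(12, 311) = 482361; 480816 is not s-gonal.
Hits: s ∈ {9} → 1.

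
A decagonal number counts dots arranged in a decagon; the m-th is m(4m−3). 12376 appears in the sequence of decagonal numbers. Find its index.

Set n(4n−3) = 12376, giving 4n² − 3n − 12376 = 0.
The discriminant is 9 + 16·12376 = 198025, and √198025 = 445.
So n = (3 + 445) / 8 = 448/8 = 56.

56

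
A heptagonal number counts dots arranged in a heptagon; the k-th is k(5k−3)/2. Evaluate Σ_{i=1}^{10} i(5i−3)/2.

Σ i(5i−3)/2 = (5Σi² − 3Σi) / 2 over i = 1..10.
Σi = 55 and Σi² = 385.
(5·385 − 3·55) / 2 = 1760/2 = 880.

880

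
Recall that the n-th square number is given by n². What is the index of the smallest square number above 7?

3

Solve n² > 7 for integer n.
The largest n with value ≤ 7 is 2 (since 4 ≤ 7 < 9), so the first above is n = 3, value 9.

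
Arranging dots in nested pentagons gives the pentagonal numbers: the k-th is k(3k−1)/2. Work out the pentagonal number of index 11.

The 11th pentagonal number is n(3n−1)/2 with n = 11.
11·(3·11 − 1)/2 = 11·32/2 = 11·16 = 176.

176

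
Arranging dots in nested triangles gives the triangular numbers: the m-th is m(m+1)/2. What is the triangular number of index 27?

The 27th triangular number is n(n+1)/2 with n = 27.
27·28/2 = 756/2 = 378.

378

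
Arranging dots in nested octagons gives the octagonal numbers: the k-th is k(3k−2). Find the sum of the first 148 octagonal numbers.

3252670

Σ i(3i−2) = 3Σi² − 2Σi over i = 1..148.
Σi = 11026 and Σi² = 1091574.
3·1091574 − 2·11026 = 3252670.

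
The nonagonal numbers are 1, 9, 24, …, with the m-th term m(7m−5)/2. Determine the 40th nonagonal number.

The 40th nonagonal number is n(7n−5)/2 with n = 40.
40·(7·40 − 5)/2 = 40·275/2 = 5500.

5500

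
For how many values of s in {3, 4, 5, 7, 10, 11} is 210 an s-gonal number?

s = 3: P(3, 20) = 210. ✓
s = 4: P(4, 14) = 196 and P(4, 15) = 225; 210 is not s-gonal.
s = 5: P(5, 12) = 210. ✓
s = 7: P(7, 9) = 189 and P(7, 10) = 235; 210 is not s-gonal.
s = 10: P(10, 7) = 175 and P(10, 8) = 232; 210 is not s-gonal.
s = 11: P(11, 7) = 196 and P(11, 8) = 260; 210 is not s-gonal.
Hits: s ∈ {3, 5} → 2.

2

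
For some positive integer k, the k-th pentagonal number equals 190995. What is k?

Set n(3n−1)/2 = 190995, giving 3n² − n − 381990 = 0.
So n = (1 + 2141) / 6 = 2142/6 = 357.
Check: 357·(3·357 − 1)/2 = 190995. ✓

357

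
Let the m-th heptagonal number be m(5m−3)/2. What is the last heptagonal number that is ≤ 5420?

Solve n(5n−3)/2 ≤ 5420 for integer n.
n = 46 gives 5221 ≤ 5420, while n = 47 gives 5452 > 5420; so the answer is 5221.

5221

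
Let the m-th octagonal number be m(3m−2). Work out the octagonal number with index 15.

The 15th octagonal number is n(3n−2) with n = 15.
15·(3·15 − 2) = 15·43 = 645.

645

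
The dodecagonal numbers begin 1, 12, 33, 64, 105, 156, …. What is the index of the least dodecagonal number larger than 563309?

337

Solve n(5n−4) > 563309 for integer n.
The largest n with value ≤ 563309 is 336 (since 563136 ≤ 563309 < 566497), so the first above is n = 337, value 566497.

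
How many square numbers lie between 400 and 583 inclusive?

5

The n-th square number is n².
Smallest index with value ≥ 400: n = 20 (giving 400).
Largest index with value ≤ 583: n = 24 (giving 576).
Indices 20 through 24: 5 terms.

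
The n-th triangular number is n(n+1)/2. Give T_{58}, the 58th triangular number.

The 58th triangular number is n(n+1)/2 with n = 58.
58·59/2 = 3422/2 = 1711.

1711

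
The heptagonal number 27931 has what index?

Set n(5n−3)/2 = 27931, giving 5n² − 3n − 55862 = 0.
The discriminant is 9 + 40·27931 = 1117249, and √1117249 = 1057.
So n = (3 + 1057) / 10 = 1060/10 = 106.

106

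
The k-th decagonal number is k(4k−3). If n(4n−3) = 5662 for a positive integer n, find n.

Set n(4n−3) = 5662, giving 4n² − 3n − 5662 = 0.
The discriminant is 9 + 16·5662 = 90601, and √90601 = 301.
So n = (3 + 301) / 8 = 304/8 = 38.
Check: 38·(4·38 − 3) = 5662. ✓

38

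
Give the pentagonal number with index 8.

92

8·(3·8 − 1)/2 = 8·23/2 = 92.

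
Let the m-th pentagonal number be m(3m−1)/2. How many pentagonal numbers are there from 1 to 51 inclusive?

The n-th pentagonal number is n(3n−1)/2.
Smallest index with value ≥ 1: n = 1 (giving 1).
Largest index with value ≤ 51: n = 6 (giving 51).
Indices 1 through 6: 6 terms.

6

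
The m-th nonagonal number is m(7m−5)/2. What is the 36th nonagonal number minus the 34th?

485

36·(7·36 − 5)/2 = 4446 and 34·(7·34 − 5)/2 = 3961.
Difference: 4446 − 3961 = 485.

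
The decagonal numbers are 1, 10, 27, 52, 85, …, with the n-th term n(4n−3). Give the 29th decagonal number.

The 29th decagonal number is n(4n−3) with n = 29.
29·(4·29 − 3) = 29·113 = 3277.

3277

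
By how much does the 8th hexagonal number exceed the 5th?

75

8·(2·8 − 1) = 120 and 5·(2·5 − 1) = 45.
Difference: 120 − 45 = 75.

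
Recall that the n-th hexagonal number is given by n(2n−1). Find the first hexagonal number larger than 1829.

Solve n(2n−1) > 1829 for integer n.
The largest n with value ≤ 1829 is 30 (since 1770 ≤ 1829 < 1891), so the first above is n = 31, value 1891.

1891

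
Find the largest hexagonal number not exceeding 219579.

Solve n(2n−1) ≤ 219579 for integer n.
n = 331 gives 218791 ≤ 219579, while n = 332 gives 220116 > 219579; so the answer is 218791.

218791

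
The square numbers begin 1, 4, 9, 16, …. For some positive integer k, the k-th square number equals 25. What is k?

We need n² = 25, so n = √25 = 5.

5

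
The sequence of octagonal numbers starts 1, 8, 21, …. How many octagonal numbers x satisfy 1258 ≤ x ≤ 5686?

The n-th octagonal number is n(3n−2).
Smallest index with value ≥ 1258: n = 21 (giving 1281).
Largest index with value ≤ 5686: n = 43 (giving 5461).
Indices 21 through 43: 23 terms.

23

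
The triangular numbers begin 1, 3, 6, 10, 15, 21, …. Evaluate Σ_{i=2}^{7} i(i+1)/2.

Σ i(i+1)/2 = (Σi² + Σi) / 2 over i = 2..7.
Σi = 28 − 1 = 27 and Σi² = 140 − 1 = 139.
(1·139 + 1·27) / 2 = 166/2 = 83.

83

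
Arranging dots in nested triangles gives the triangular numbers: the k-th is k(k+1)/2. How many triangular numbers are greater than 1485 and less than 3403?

The n-th triangular number is n(n+1)/2.
Smallest index with value > 1485: n = 55 (giving 1540).
Largest index with value < 3403: n = 81 (giving 3321).
Indices 55 through 81: 27 terms.

27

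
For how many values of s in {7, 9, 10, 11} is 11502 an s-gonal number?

1

s = 7: P(7, 68) = 11458 and P(7, 69) = 11799; 11502 is not s-gonal.
s = 9: P(9, 57) = 11229 and P(9, 58) = 11629; 11502 is not s-gonal.
s = 10: P(10, 54) = 11502. ✓
s = 11: P(11, 50) = 11075 and P(11, 51) = 11526; 11502 is not s-gonal.
Hits: s ∈ {10} → 1.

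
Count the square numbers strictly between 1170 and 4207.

30

The n-th square number is n².
Smallest index with value > 1170: n = 35 (giving 1225).
Largest index with value < 4207: n = 64 (giving 4096).
Indices 35 through 64: 30 terms.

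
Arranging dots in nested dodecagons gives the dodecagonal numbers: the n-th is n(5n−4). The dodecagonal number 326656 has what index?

256

Set n(5n−4) = 326656, giving 5n² − 4n − 326656 = 0.
The discriminant is 16 + 20·326656 = 6533136, and √6533136 = 2556.
So n = (4 + 2556) / 10 = 2560/10 = 256.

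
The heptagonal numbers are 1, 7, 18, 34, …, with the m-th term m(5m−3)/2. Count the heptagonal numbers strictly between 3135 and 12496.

The n-th heptagonal number is n(5n−3)/2.
Smallest index with value > 3135: n = 36 (giving 3186).
Largest index with value < 12496: n = 70 (giving 12145).
Indices 36 through 70: 35 terms.

35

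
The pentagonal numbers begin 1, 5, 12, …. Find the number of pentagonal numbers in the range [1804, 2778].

The n-th pentagonal number is n(3n−1)/2.
Smallest index with value ≥ 1804: n = 35 (giving 1820).
Largest index with value ≤ 2778: n = 43 (giving 2752).
Indices 35 through 43: 9 terms.

9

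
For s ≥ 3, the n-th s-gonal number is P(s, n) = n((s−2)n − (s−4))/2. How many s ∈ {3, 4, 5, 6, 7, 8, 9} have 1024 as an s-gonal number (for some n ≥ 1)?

1

s = 3: P(3, 44) = 990 and P(3, 45) = 1035; 1024 is not s-gonal.
s = 4: P(4, 32) = 1024. ✓
s = 5: P(5, 26) = 1001 and P(5, 27) = 1080; 1024 is not s-gonal.
s = 6: P(6, 22) = 946 and P(6, 23) = 1035; 1024 is not s-gonal.
s = 7: P(7, 20) = 970 and P(7, 21) = 1071; 1024 is not s-gonal.
s = 8: P(8, 18) = 936 and P(8, 19) = 1045; 1024 is not s-gonal.
s = 9: P(9, 17) = 969 and P(9, 18) = 1089; 1024 is not s-gonal.
Hits: s ∈ {4} → 1.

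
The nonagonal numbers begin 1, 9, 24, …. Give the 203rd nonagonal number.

203·(7·203 − 5)/2 = 203·1416/2 = 203·708 = 143724.

143724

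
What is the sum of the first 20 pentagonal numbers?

Σ i(3i−1)/2 = (3Σi² − Σi) / 2 over i = 1..20.
Σi = 210 and Σi² = 2870.
(3·2870 − 1·210) / 2 = 8400/2 = 4200.

4200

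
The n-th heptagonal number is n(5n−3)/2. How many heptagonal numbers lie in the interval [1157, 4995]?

The n-th heptagonal number is n(5n−3)/2.
Smallest index with value ≥ 1157: n = 22 (giving 1177).
Largest index with value ≤ 4995: n = 45 (giving 4995).
Indices 22 through 45: 24 terms.

24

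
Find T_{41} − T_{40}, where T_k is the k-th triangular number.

41

Consecutive triangular numbers differ by n: T_{41} − T_{40} = 41.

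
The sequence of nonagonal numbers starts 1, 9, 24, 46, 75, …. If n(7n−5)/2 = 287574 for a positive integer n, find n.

287

Set n(7n−5)/2 = 287574, giving 7n² − 5n − 575148 = 0.
The discriminant is 25 + 56·287574 = 16104169, and √16104169 = 4013.
So n = (5 + 4013) / 14 = 4018/14 = 287.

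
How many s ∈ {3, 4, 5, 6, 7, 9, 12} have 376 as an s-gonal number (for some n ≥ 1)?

s = 3: P(3, 26) = 351 and P(3, 27) = 378; 376 is not s-gonal.
s = 4: P(4, 19) = 361 and P(4, 20) = 400; 376 is not s-gonal.
s = 5: P(5, 16) = 376. ✓
s = 6: P(6, 13) = 325 and P(6, 14) = 378; 376 is not s-gonal.
s = 7: P(7, 12) = 342 and P(7, 13) = 403; 376 is not s-gonal.
s = 9: P(9, 10) = 325 and P(9, 11) = 396; 376 is not s-gonal.
s = 12: P(12, 9) = 369 and P(12, 10) = 460; 376 is not s-gonal.
Hits: s ∈ {5} → 1.

1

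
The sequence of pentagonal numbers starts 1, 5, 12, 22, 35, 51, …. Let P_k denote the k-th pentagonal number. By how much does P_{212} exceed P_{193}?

11533

212·(3·212 − 1)/2 = 67310 and 193·(3·193 − 1)/2 = 55777.
Difference: 67310 − 55777 = 11533.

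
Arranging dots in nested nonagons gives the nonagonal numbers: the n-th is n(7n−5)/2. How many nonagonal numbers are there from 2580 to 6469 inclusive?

The n-th nonagonal number is n(7n−5)/2.
Smallest index with value ≥ 2580: n = 28 (giving 2674).
Largest index with value ≤ 6469: n = 43 (giving 6364).
Indices 28 through 43: 16 terms.

16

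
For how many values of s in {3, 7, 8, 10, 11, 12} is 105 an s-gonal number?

s = 3: P(3, 14) = 105. ✓
s = 7: P(7, 6) = 81 and P(7, 7) = 112; 105 is not s-gonal.
s = 8: P(8, 6) = 96 and P(8, 7) = 133; 105 is not s-gonal.
s = 10: P(10, 5) = 85 and P(10, 6) = 126; 105 is not s-gonal.
s = 11: P(11, 5) = 95 and P(11, 6) = 141; 105 is not s-gonal.
s = 12: P(12, 5) = 105. ✓
Hits: s ∈ {3, 12} → 2.

2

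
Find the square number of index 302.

91204

302² = 91204.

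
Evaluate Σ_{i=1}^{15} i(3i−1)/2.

Σ i(3i−1)/2 = (3Σi² − Σi) / 2 over i = 1..15.
Σi = 120 and Σi² = 1240.
(3·1240 − 1·120) / 2 = 3600/2 = 1800.

1800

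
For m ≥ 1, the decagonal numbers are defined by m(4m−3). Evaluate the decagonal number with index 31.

3751

The 31st decagonal number is n(4n−3) with n = 31.
31·(4·31 − 3) = 31·121 = 3751.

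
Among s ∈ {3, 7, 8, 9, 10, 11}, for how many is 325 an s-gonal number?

s = 3: P(3, 25) = 325. ✓
s = 7: P(7, 11) = 286 and P(7, 12) = 342; 325 is not s-gonal.
s = 8: P(8, 10) = 280 and P(8, 11) = 341; 325 is not s-gonal.
s = 9: P(9, 10) = 325. ✓
s = 10: P(10, 9) = 297 and P(10, 10) = 370; 325 is not s-gonal.
s = 11: P(11, 8) = 260 and P(11, 9) = 333; 325 is not s-gonal.
Hits: s ∈ {3, 9} → 2.

2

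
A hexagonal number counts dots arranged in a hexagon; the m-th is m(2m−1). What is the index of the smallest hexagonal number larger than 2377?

Solve n(2n−1) > 2377 for integer n.
The largest n with value ≤ 2377 is 34 (since 2278 ≤ 2377 < 2415), so the first above is n = 35, value 2415.

35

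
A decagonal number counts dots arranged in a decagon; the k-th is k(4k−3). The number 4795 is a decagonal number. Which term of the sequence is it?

Set n(4n−3) = 4795, giving 4n² − 3n − 4795 = 0.
So n = (3 + 277) / 8 = 280/8 = 35.

35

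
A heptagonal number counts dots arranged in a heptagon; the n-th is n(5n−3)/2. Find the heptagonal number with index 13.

403

The 13th heptagonal number is n(5n−3)/2 with n = 13.
13·(5·13 − 3)/2 = 13·62/2 = 13·31 = 403.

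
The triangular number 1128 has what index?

Set n(n+1)/2 = 1128, giving n² + n − 2256 = 0.
So n = (-1 + 95) / 2 = 94/2 = 47.

47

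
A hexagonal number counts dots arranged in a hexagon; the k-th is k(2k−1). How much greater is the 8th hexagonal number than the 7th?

29

Consecutive hexagonal numbers differ by 4n − 3: here 4·8 − 3 = 29.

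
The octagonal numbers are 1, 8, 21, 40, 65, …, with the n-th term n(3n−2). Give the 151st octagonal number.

68101

The 151st octagonal number is n(3n−2) with n = 151.
151·(3·151 − 2) = 151·451 = 68101.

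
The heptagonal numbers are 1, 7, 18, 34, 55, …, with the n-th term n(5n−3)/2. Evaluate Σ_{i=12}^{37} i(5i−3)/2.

41717

Σ i(5i−3)/2 = (5Σi² − 3Σi) / 2 over i = 12..37.
Σi = 703 − 66 = 637 and Σi² = 17575 − 506 = 17069.
(5·17069 − 3·637) / 2 = 83434/2 = 41717.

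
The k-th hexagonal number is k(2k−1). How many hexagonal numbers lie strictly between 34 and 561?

12

The n-th hexagonal number is n(2n−1).
Smallest index with value > 34: n = 5 (giving 45).
Largest index with value < 561: n = 16 (giving 496).
Indices 5 through 16: 12 terms.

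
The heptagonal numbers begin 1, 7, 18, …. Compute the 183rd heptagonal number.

183·(5·183 − 3)/2 = 183·912/2 = 183·456 = 83448.

83448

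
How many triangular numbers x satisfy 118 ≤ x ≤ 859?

The n-th triangular number is n(n+1)/2.
Smallest index with value ≥ 118: n = 15 (giving 120).
Largest index with value ≤ 859: n = 40 (giving 820).
Indices 15 through 40: 26 terms.

26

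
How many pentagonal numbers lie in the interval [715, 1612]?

The n-th pentagonal number is n(3n−1)/2.
Smallest index with value ≥ 715: n = 22 (giving 715).
Largest index with value ≤ 1612: n = 32 (giving 1520).
Indices 22 through 32: 11 terms.

11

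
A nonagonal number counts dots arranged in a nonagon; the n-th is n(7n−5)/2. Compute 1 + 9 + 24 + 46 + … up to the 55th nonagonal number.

Σ i(7i−5)/2 = (7Σi² − 5Σi) / 2 over i = 1..55.
Σi = 1540 and Σi² = 56980.
(7·56980 − 5·1540) / 2 = 391160/2 = 195580.

195580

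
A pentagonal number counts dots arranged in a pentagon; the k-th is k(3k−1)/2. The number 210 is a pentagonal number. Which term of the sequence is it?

12

Set n(3n−1)/2 = 210, giving 3n² − n − 420 = 0.
The discriminant is 1 + 24·210 = 5041, and √5041 = 71.
So n = (1 + 71) / 6 = 72/6 = 12.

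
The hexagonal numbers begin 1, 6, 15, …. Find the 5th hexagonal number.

45

The 5th hexagonal number is n(2n−1) with n = 5.
5·(2·5 − 1) = 5·9 = 45.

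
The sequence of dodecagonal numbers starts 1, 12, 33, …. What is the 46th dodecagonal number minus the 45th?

451

Consecutive dodecagonal numbers differ by 10n − 9: here 10·46 − 9 = 451.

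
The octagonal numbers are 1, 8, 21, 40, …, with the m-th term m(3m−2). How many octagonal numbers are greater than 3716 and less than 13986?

33

The n-th octagonal number is n(3n−2).
Smallest index with value > 3716: n = 36 (giving 3816).
Largest index with value < 13986: n = 68 (giving 13736).
Indices 36 through 68: 33 terms.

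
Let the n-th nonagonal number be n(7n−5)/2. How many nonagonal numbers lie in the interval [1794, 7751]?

The n-th nonagonal number is n(7n−5)/2.
Smallest index with value ≥ 1794: n = 23 (giving 1794).
Largest index with value ≤ 7751: n = 47 (giving 7614).
Indices 23 through 47: 25 terms.

25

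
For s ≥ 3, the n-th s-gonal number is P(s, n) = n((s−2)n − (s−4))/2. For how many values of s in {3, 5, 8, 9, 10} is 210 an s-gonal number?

2

s = 3: P(3, 20) = 210. ✓
s = 5: P(5, 12) = 210. ✓
s = 8: P(8, 8) = 176 and P(8, 9) = 225; 210 is not s-gonal.
s = 9: P(9, 8) = 204 and P(9, 9) = 261; 210 is not s-gonal.
s = 10: P(10, 7) = 175 and P(10, 8) = 232; 210 is not s-gonal.
Hits: s ∈ {3, 5} → 2.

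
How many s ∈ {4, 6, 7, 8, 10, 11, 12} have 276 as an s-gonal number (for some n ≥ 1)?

s = 4: P(4, 16) = 256 and P(4, 17) = 289; 276 is not s-gonal.
s = 6: P(6, 12) = 276. ✓
s = 7: P(7, 10) = 235 and P(7, 11) = 286; 276 is not s-gonal.
s = 8: P(8, 9) = 225 and P(8, 10) = 280; 276 is not s-gonal.
s = 10: P(10, 8) = 232 and P(10, 9) = 297; 276 is not s-gonal.
s = 11: P(11, 8) = 260 and P(11, 9) = 333; 276 is not s-gonal.
s = 12: P(12, 7) = 217 and P(12, 8) = 288; 276 is not s-gonal.
Hits: s ∈ {6} → 1.

1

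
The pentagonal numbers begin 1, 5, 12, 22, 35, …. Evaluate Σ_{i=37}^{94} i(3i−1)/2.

Σ i(3i−1)/2 = (3Σi² − Σi) / 2 over i = 37..94.
Σi = 4465 − 666 = 3799 and Σi² = 281295 − 16206 = 265089.
(3·265089 − 1·3799) / 2 = 791468/2 = 395734.

395734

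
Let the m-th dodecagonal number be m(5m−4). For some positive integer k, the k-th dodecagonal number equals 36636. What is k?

86

Set n(5n−4) = 36636, giving 5n² − 4n − 36636 = 0.
The discriminant is 16 + 20·36636 = 732736, and √732736 = 856.
So n = (4 + 856) / 10 = 860/10 = 86.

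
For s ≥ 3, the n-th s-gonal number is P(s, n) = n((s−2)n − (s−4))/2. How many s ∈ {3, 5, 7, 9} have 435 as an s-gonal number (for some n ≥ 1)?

s = 3: P(3, 29) = 435. ✓
s = 5: P(5, 17) = 425 and P(5, 18) = 477; 435 is not s-gonal.
s = 7: P(7, 13) = 403 and P(7, 14) = 469; 435 is not s-gonal.
s = 9: P(9, 11) = 396 and P(9, 12) = 474; 435 is not s-gonal.
Hits: s ∈ {3} → 1.

1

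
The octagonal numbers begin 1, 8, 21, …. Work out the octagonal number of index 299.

The 299th octagonal number is n(3n−2) with n = 299.
299·(3·299 − 2) = 299·895 = 267605.

267605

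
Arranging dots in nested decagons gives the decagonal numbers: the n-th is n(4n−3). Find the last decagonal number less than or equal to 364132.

363910

Solve n(4n−3) ≤ 364132 for integer n.
n = 302 gives 363910 ≤ 364132, while n = 303 gives 366327 > 364132; so the answer is 363910.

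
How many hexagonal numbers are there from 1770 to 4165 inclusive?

16

The n-th hexagonal number is n(2n−1).
Smallest index with value ≥ 1770: n = 30 (giving 1770).
Largest index with value ≤ 4165: n = 45 (giving 4005).
Indices 30 through 45: 16 terms.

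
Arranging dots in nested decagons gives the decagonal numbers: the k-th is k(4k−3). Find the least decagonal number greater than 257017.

Solve n(4n−3) > 257017 for integer n.
The largest n with value ≤ 257017 is 253 (since 255277 ≤ 257017 < 257302), so the first above is n = 254, value 257302.

257302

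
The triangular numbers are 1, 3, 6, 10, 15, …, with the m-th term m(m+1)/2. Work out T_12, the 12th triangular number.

78

The 12th triangular number is n(n+1)/2 with n = 12.
12·13/2 = 156/2 = 78.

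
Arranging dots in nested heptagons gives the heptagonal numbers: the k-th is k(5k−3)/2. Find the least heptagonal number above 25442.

25857

Solve n(5n−3)/2 > 25442 for integer n.
The largest n with value ≤ 25442 is 101 (since 25351 ≤ 25442 < 25857), so the first above is n = 102, value 25857.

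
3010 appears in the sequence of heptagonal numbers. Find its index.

35

Set n(5n−3)/2 = 3010, giving 5n² − 3n − 6020 = 0.
The discriminant is 9 + 40·3010 = 120409, and √120409 = 347.
So n = (3 + 347) / 10 = 350/10 = 35.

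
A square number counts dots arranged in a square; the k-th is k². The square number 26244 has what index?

162

We need n² = 26244, so n = √26244 = 162.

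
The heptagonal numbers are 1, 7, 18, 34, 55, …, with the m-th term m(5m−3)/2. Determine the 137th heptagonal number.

The 137th heptagonal number is n(5n−3)/2 with n = 137.
137·(5·137 − 3)/2 = 137·682/2 = 137·341 = 46717.

46717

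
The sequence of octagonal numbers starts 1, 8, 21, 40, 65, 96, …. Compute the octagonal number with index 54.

The 54th octagonal number is n(3n−2) with n = 54.
54·(3·54 − 2) = 54·160 = 8640.

8640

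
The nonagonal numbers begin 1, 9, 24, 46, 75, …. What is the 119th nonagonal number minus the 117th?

1647

119·(7·119 − 5)/2 = 49266 and 117·(7·117 − 5)/2 = 47619.
Difference: 49266 − 47619 = 1647.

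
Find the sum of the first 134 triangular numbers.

Σ i(i+1)/2 = (Σi² + Σi) / 2 over i = 1..134.
Σi = 9045 and Σi² = 811035.
(1·811035 + 1·9045) / 2 = 820080/2 = 410040.

410040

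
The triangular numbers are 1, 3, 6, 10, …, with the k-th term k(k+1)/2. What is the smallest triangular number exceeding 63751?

Solve n(n+1)/2 > 63751 for integer n.
The largest n with value ≤ 63751 is 356 (since 63546 ≤ 63751 < 63903), so the first above is n = 357, value 63903.

63903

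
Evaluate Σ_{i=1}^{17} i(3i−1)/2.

Σ i(3i−1)/2 = (3Σi² − Σi) / 2 over i = 1..17.
Σi = 153 and Σi² = 1785.
(3·1785 − 1·153) / 2 = 5202/2 = 2601.

2601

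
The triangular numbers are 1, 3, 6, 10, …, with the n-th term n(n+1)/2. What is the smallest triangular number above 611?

Solve n(n+1)/2 > 611 for integer n.
The largest n with value ≤ 611 is 34 (since 595 ≤ 611 < 630), so the first above is n = 35, value 630.

630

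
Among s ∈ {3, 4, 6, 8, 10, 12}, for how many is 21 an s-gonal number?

2

s = 3: P(3, 6) = 21. ✓
s = 4: P(4, 4) = 16 and P(4, 5) = 25; 21 is not s-gonal.
s = 6: P(6, 3) = 15 and P(6, 4) = 28; 21 is not s-gonal.
s = 8: P(8, 3) = 21. ✓
s = 10: P(10, 2) = 10 and P(10, 3) = 27; 21 is not s-gonal.
s = 12: P(12, 2) = 12 and P(12, 3) = 33; 21 is not s-gonal.
Hits: s ∈ {3, 8} → 2.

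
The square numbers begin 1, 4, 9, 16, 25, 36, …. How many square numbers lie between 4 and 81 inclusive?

8

The n-th square number is n².
Smallest index with value ≥ 4: n = 2 (giving 4).
Largest index with value ≤ 81: n = 9 (giving 81).
Indices 2 through 9: 8 terms.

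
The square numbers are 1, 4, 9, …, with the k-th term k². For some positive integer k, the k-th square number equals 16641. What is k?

129

We need n² = 16641, so n = √16641 = 129.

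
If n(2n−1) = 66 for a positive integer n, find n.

6

Set n(2n−1) = 66, giving 2n² − n − 66 = 0.
So n = (1 + 23) / 4 = 24/4 = 6.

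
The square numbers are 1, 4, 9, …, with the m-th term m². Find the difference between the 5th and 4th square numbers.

n² − (n−1)² = 2n − 1, so 5² − 4² = 2·5 − 1 = 9.

9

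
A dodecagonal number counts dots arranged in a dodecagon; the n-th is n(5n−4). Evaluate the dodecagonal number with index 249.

The 249th dodecagonal number is n(5n−4) with n = 249.
249·(5·249 − 4) = 249·1241 = 309009.

309009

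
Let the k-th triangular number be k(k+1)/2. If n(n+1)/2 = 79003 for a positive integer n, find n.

Set n(n+1)/2 = 79003, giving n² + n − 158006 = 0.
The discriminant is 1 + 8·79003 = 632025, and √632025 = 795.
So n = (-1 + 795) / 2 = 794/2 = 397.
Check: 397·398/2 = 79003. ✓

397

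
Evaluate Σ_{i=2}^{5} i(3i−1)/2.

74

Σ i(3i−1)/2 = (3Σi² − Σi) / 2 over i = 2..5.
Σi = 15 − 1 = 14 and Σi² = 55 − 1 = 54.
(3·54 − 1·14) / 2 = 148/2 = 74.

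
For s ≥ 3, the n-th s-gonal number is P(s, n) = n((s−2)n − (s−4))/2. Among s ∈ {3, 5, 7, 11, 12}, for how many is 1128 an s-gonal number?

s = 3: P(3, 47) = 1128. ✓
s = 5: P(5, 27) = 1080 and P(5, 28) = 1162; 1128 is not s-gonal.
s = 7: P(7, 21) = 1071 and P(7, 22) = 1177; 1128 is not s-gonal.
s = 11: P(11, 16) = 1096 and P(11, 17) = 1241; 1128 is not s-gonal.
s = 12: P(12, 15) = 1065 and P(12, 16) = 1216; 1128 is not s-gonal.
Hits: s ∈ {3} → 1.

1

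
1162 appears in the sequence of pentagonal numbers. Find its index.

28

Set n(3n−1)/2 = 1162, giving 3n² − n − 2324 = 0.
The discriminant is 1 + 24·1162 = 27889, and √27889 = 167.
So n = (1 + 167) / 6 = 168/6 = 28.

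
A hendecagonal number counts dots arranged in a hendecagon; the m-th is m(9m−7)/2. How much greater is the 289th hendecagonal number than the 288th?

2593

Consecutive hendecagonal numbers differ by 9n − 8: here 9·289 − 8 = 2593.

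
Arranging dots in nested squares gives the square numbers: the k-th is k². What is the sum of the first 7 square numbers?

140

Σ_{i=1}^{7} i² = 7·8·15/6 = 140.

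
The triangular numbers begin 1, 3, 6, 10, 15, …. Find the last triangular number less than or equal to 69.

Solve n(n+1)/2 ≤ 69 for integer n.
n = 11 gives 66 ≤ 69, while n = 12 gives 78 > 69; so the answer is 66.

66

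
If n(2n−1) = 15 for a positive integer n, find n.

3

Set n(2n−1) = 15, giving 2n² − n − 15 = 0.
The discriminant is 1 + 8·15 = 121, and √121 = 11.
So n = (1 + 11) / 4 = 12/4 = 3.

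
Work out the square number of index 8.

64

The 8th square number is n² with n = 8.
8² = 64.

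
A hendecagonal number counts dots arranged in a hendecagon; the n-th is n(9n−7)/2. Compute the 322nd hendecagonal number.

322·(9·322 − 7)/2 = 322·2891/2 = 465451.

465451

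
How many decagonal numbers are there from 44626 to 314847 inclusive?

175

The n-th decagonal number is n(4n−3).
Smallest index with value ≥ 44626: n = 106 (giving 44626).
Largest index with value ≤ 314847: n = 280 (giving 312760).
Indices 106 through 280: 175 terms.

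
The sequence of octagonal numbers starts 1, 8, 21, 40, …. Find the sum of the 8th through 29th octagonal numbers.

Σ i(3i−2) = 3Σi² − 2Σi over i = 8..29.
Σi = 435 − 28 = 407 and Σi² = 8555 − 140 = 8415.
3·8415 − 2·407 = 24431.

24431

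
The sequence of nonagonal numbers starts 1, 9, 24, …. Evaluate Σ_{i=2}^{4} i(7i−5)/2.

Σ i(7i−5)/2 = (7Σi² − 5Σi) / 2 over i = 2..4.
Σi = 10 − 1 = 9 and Σi² = 30 − 1 = 29.
(7·29 − 5·9) / 2 = 158/2 = 79.

79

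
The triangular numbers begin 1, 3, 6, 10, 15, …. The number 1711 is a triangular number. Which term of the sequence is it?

Set n(n+1)/2 = 1711, giving n² + n − 3422 = 0.
The discriminant is 1 + 8·1711 = 13689, and √13689 = 117.
So n = (-1 + 117) / 2 = 116/2 = 58.

58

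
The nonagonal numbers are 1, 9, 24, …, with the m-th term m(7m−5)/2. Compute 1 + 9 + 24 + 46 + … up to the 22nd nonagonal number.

12650

Σ i(7i−5)/2 = (7Σi² − 5Σi) / 2 over i = 1..22.
Σi = 253 and Σi² = 3795.
(7·3795 − 5·253) / 2 = 25300/2 = 12650.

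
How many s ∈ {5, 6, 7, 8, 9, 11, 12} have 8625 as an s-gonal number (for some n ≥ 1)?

1

s = 5: P(5, 75) = 8400 and P(5, 76) = 8626; 8625 is not s-gonal.
s = 6: P(6, 65) = 8385 and P(6, 66) = 8646; 8625 is not s-gonal.
s = 7: P(7, 59) = 8614 and P(7, 60) = 8910; 8625 is not s-gonal.
s = 8: P(8, 53) = 8321 and P(8, 54) = 8640; 8625 is not s-gonal.
s = 9: P(9, 50) = 8625. ✓
s = 11: P(11, 44) = 8558 and P(11, 45) = 8955; 8625 is not s-gonal.
s = 12: P(12, 41) = 8241 and P(12, 42) = 8652; 8625 is not s-gonal.
Hits: s ∈ {9} → 1.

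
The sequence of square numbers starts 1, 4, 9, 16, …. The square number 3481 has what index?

We need n² = 3481, so n = √3481 = 59.

59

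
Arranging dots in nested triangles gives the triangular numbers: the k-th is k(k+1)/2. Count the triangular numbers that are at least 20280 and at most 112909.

The n-th triangular number is n(n+1)/2.
Smallest index with value ≥ 20280: n = 201 (giving 20301).
Largest index with value ≤ 112909: n = 474 (giving 112575).
Indices 201 through 474: 274 terms.

274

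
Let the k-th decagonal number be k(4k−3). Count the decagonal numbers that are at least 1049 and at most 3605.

The n-th decagonal number is n(4n−3).
Smallest index with value ≥ 1049: n = 17 (giving 1105).
Largest index with value ≤ 3605: n = 30 (giving 3510).
Indices 17 through 30: 14 terms.

14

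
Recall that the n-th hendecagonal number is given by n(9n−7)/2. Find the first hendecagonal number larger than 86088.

86458

Solve n(9n−7)/2 > 86088 for integer n.
The largest n with value ≤ 86088 is 138 (since 85215 ≤ 86088 < 86458), so the first above is n = 139, value 86458.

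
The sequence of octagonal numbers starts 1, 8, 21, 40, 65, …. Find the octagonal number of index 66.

12936

The 66th octagonal number is n(3n−2) with n = 66.
66·(3·66 − 2) = 66·196 = 12936.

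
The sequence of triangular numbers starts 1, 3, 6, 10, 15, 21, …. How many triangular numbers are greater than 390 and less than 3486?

55

The n-th triangular number is n(n+1)/2.
Smallest index with value > 390: n = 28 (giving 406).
Largest index with value < 3486: n = 82 (giving 3403).
Indices 28 through 82: 55 terms.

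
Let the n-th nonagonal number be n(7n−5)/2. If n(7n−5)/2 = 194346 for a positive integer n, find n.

236

Set n(7n−5)/2 = 194346, giving 7n² − 5n − 388692 = 0.
The discriminant is 25 + 56·194346 = 10883401, and √10883401 = 3299.
So n = (5 + 3299) / 14 = 3304/14 = 236.
Check: 236·(7·236 − 5)/2 = 194346. ✓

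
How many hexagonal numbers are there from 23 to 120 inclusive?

5

The n-th hexagonal number is n(2n−1).
Smallest index with value ≥ 23: n = 4 (giving 28).
Largest index with value ≤ 120: n = 8 (giving 120).
Indices 4 through 8: 5 terms.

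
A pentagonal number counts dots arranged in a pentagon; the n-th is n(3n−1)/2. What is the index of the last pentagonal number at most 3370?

Solve n(3n−1)/2 ≤ 3370 for integer n.
n = 47 gives 3290 ≤ 3370, while n = 48 gives 3432 > 3370; so the answer is index 47.

47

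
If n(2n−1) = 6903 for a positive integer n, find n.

59

Set n(2n−1) = 6903, giving 2n² − n − 6903 = 0.
So n = (1 + 235) / 4 = 236/4 = 59.
Check: 59·(2·59 − 1) = 6903. ✓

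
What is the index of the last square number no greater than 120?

Solve n² ≤ 120 for integer n.
n = 10 gives 100 ≤ 120, while n = 11 gives 121 > 120; so the answer is index 10.

10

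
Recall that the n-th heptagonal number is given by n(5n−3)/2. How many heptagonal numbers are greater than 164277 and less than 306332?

94

The n-th heptagonal number is n(5n−3)/2.
Smallest index with value > 164277: n = 257 (giving 164737).
Largest index with value < 306332: n = 350 (giving 305725).
Indices 257 through 350: 94 terms.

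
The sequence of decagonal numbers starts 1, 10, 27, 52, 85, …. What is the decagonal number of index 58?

13282

The 58th decagonal number is n(4n−3) with n = 58.
58·(4·58 − 3) = 58·229 = 13282.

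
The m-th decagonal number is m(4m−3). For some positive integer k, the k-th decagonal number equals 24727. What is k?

Set n(4n−3) = 24727, giving 4n² − 3n − 24727 = 0.
So n = (3 + 629) / 8 = 632/8 = 79.
Check: 79·(4·79 − 3) = 24727. ✓

79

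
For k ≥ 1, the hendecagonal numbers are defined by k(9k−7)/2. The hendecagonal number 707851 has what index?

Set n(9n−7)/2 = 707851, giving 9n² − 7n − 1415702 = 0.
The discriminant is 49 + 72·707851 = 50965321, and √50965321 = 7139.
So n = (7 + 7139) / 18 = 7146/18 = 397.
Check: 397·(9·397 − 7)/2 = 707851. ✓

397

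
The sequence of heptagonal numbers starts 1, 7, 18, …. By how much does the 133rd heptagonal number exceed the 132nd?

661

Consecutive heptagonal numbers differ by 5n − 4: here 5·133 − 4 = 661.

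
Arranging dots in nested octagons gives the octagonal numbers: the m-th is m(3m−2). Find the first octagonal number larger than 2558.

Solve n(3n−2) > 2558 for integer n.
The largest n with value ≤ 2558 is 29 (since 2465 ≤ 2558 < 2640), so the first above is n = 30, value 2640.

2640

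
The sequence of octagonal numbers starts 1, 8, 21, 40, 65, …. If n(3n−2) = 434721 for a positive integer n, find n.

Set n(3n−2) = 434721, giving 3n² − 2n − 434721 = 0.
The discriminant is 4 + 12·434721 = 5216656, and √5216656 = 2284.
So n = (2 + 2284) / 6 = 2286/6 = 381.
Check: 381·(3·381 − 2) = 434721. ✓

381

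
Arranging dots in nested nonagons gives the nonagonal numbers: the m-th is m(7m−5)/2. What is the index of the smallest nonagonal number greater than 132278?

Solve n(7n−5)/2 > 132278 for integer n.
The largest n with value ≤ 132278 is 194 (since 131241 ≤ 132278 < 132600), so the first above is n = 195, value 132600.

195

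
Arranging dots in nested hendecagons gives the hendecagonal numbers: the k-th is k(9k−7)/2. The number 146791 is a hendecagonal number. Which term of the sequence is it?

Set n(9n−7)/2 = 146791, giving 9n² − 7n − 293582 = 0.
The discriminant is 49 + 72·146791 = 10569001, and √10569001 = 3251.
So n = (7 + 3251) / 18 = 3258/18 = 181.

181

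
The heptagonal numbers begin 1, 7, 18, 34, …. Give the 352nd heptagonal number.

309232

The 352nd heptagonal number is n(5n−3)/2 with n = 352.
352·(5·352 − 3)/2 = 352·1757/2 = 309232.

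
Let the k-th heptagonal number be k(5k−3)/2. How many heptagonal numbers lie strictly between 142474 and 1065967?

The n-th heptagonal number is n(5n−3)/2.
Smallest index with value > 142474: n = 240 (giving 143640).
Largest index with value < 1065967: n = 653 (giving 1065043).
Indices 240 through 653: 414 terms.

414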